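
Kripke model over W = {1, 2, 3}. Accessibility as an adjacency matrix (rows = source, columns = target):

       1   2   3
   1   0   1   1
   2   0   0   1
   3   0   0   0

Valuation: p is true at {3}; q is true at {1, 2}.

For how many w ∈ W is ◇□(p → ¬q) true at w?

2

1: successors {2, 3}; □(p → ¬q) there: 2:T, 3:T. ✓
2: successors {3}; □(p → ¬q) there: 3:T. ✓
3: no successors, so ◇□(p → ¬q) fails. ✗
Satisfying worlds: {1, 2}.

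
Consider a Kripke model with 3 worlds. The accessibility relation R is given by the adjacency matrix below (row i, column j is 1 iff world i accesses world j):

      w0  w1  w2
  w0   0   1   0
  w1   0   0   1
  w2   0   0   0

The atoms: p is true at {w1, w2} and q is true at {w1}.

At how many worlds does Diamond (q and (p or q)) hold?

1

w0: successors {w1}; q and (p or q) there: w1:T. ✓
w1: successors {w2}; q and (p or q) there: w2:F. ✗
w2: no successors, so Diamond (q and (p or q)) fails. ✗
Satisfying worlds: {w0}.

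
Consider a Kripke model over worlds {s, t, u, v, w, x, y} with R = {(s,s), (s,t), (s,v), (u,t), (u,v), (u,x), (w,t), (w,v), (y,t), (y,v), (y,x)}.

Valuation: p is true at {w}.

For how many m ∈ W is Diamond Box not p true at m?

4

s: successors {s, t, v}; Box not p there: s:T, t:T, v:T. ✓
t: no successors, so Diamond Box not p fails. ✗
u: successors {t, v, x}; Box not p there: t:T, v:T, x:T. ✓
v: no successors, so Diamond Box not p fails. ✗
w: successors {t, v}; Box not p there: t:T, v:T. ✓
x: no successors, so Diamond Box not p fails. ✗
y: successors {t, v, x}; Box not p there: t:T, v:T, x:T. ✓
Satisfying worlds: {s, u, w, y}.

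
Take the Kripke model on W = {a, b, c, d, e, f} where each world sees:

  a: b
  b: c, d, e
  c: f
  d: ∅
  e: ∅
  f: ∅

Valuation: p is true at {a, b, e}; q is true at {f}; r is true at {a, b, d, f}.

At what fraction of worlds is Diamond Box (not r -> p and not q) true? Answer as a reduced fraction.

1/3

a: successors {b}; Box (not r -> p and not q) there: b:F. ✗
b: successors {c, d, e}; Box (not r -> p and not q) there: c:T, d:T, e:T. ✓
c: successors {f}; Box (not r -> p and not q) there: f:T. ✓
d: no successors, so Diamond Box (not r -> p and not q) fails. ✗
e: no successors, so Diamond Box (not r -> p and not q) fails. ✗
f: no successors, so Diamond Box (not r -> p and not q) fails. ✗
That's 2 of 6 worlds, so 2/6 = 1/3.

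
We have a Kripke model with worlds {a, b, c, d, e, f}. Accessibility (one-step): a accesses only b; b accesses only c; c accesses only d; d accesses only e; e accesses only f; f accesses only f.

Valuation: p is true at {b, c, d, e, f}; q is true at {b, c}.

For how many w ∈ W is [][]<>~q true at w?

a: successors {b}; []<>~q there: b:T. ✓
b: successors {c}; []<>~q there: c:T. ✓
c: successors {d}; []<>~q there: d:T. ✓
d: successors {e}; []<>~q there: e:T. ✓
e: successors {f}; []<>~q there: f:T. ✓
f: successors {f}; []<>~q there: f:T. ✓
Satisfying worlds: {a, b, c, d, e, f}.

6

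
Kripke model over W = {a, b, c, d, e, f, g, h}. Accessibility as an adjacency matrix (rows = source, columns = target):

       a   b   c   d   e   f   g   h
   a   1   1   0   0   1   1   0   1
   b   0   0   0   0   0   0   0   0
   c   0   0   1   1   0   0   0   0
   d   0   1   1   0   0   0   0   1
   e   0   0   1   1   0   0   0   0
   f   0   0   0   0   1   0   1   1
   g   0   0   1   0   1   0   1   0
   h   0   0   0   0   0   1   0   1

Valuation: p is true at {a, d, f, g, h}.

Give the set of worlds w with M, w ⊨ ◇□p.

{a, d, f, h}

a: successors {a, b, e, f, h}; □p there: a:F, b:T, e:F, f:F, h:T. ✓
b: no successors, so ◇□p fails. ✗
c: successors {c, d}; □p there: c:F, d:F. ✗
d: successors {b, c, h}; □p there: b:T, c:F, h:T. ✓
e: successors {c, d}; □p there: c:F, d:F. ✗
f: successors {e, g, h}; □p there: e:F, g:F, h:T. ✓
g: successors {c, e, g}; □p there: c:F, e:F, g:F. ✗
h: successors {f, h}; □p there: f:F, h:T. ✓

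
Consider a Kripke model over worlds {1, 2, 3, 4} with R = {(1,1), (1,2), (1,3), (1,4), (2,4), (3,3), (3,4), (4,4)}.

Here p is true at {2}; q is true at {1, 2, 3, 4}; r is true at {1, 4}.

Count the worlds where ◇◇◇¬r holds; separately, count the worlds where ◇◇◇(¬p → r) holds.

2 and 4

For ◇◇◇¬r:
1: successors {1, 2, 3, 4}; ◇◇¬r there: 1:T, 2:F, 3:T, 4:F. ✓
2: successors {4}; ◇◇¬r there: 4:F. ✗
3: successors {3, 4}; ◇◇¬r there: 3:T, 4:F. ✓
4: successors {4}; ◇◇¬r there: 4:F. ✗
— 2 worlds.
For ◇◇◇(¬p → r):
1: successors {1, 2, 3, 4}; ◇◇(¬p → r) there: 1:T, 2:T, 3:T, 4:T. ✓
2: successors {4}; ◇◇(¬p → r) there: 4:T. ✓
3: successors {3, 4}; ◇◇(¬p → r) there: 3:T, 4:T. ✓
4: successors {4}; ◇◇(¬p → r) there: 4:T. ✓
— 4 worlds.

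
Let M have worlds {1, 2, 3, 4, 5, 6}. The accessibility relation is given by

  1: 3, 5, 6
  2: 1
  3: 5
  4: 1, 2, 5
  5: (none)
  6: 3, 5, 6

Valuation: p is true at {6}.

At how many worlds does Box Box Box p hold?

1: successors {3, 5, 6}; Box Box p there: 3:T, 5:T, 6:F. ✗
2: successors {1}; Box Box p there: 1:F. ✗
3: successors {5}; Box Box p there: 5:T. ✓
4: successors {1, 2, 5}; Box Box p there: 1:F, 2:F, 5:T. ✗
5: no successors, so Box Box Box p holds vacuously. ✓
6: successors {3, 5, 6}; Box Box p there: 3:T, 5:T, 6:F. ✗
Satisfying worlds: {3, 5}.

2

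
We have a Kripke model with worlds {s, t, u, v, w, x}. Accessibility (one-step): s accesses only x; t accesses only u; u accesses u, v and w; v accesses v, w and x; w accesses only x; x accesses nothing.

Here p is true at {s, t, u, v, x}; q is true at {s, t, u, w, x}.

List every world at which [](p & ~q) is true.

s: successors {x}; p & ~q there: x:F. ✗
t: successors {u}; p & ~q there: u:F. ✗
u: successors {u, v, w}; p & ~q there: u:F, v:T, w:F. ✗
v: successors {v, w, x}; p & ~q there: v:T, w:F, x:F. ✗
w: successors {x}; p & ~q there: x:F. ✗
x: no successors, so [](p & ~q) holds vacuously. ✓

{x}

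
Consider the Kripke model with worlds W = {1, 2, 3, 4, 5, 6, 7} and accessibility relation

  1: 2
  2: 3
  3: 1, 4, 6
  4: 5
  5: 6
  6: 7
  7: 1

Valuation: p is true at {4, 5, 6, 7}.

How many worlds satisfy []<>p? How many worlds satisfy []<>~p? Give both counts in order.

3 and 4

For []<>p:
1: successors {2}; <>p there: 2:F. ✗
2: successors {3}; <>p there: 3:T. ✓
3: successors {1, 4, 6}; <>p there: 1:F, 4:T, 6:T. ✗
4: successors {5}; <>p there: 5:T. ✓
5: successors {6}; <>p there: 6:T. ✓
6: successors {7}; <>p there: 7:F. ✗
7: successors {1}; <>p there: 1:F. ✗
— 3 worlds.
For []<>~p:
1: successors {2}; <>~p there: 2:T. ✓
2: successors {3}; <>~p there: 3:T. ✓
3: successors {1, 4, 6}; <>~p there: 1:T, 4:F, 6:F. ✗
4: successors {5}; <>~p there: 5:F. ✗
5: successors {6}; <>~p there: 6:F. ✗
6: successors {7}; <>~p there: 7:T. ✓
7: successors {1}; <>~p there: 1:T. ✓
— 4 worlds.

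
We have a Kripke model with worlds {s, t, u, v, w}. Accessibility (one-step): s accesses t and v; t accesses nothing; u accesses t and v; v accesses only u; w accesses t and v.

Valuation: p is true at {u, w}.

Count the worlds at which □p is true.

2

s: successors {t, v}; p there: t:F, v:F. ✗
t: no successors, so □p holds vacuously. ✓
u: successors {t, v}; p there: t:F, v:F. ✗
v: successors {u}; p there: u:T. ✓
w: successors {t, v}; p there: t:F, v:F. ✗
Satisfying worlds: {t, v}.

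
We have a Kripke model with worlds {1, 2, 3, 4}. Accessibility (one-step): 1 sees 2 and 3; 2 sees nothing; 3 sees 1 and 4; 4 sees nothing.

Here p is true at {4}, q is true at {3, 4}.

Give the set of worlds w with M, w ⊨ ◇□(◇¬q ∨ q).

{1, 3}

1: successors {2, 3}; □(◇¬q ∨ q) there: 2:T, 3:T. ✓
2: no successors, so ◇□(◇¬q ∨ q) fails. ✗
3: successors {1, 4}; □(◇¬q ∨ q) there: 1:F, 4:T. ✓
4: no successors, so ◇□(◇¬q ∨ q) fails. ✗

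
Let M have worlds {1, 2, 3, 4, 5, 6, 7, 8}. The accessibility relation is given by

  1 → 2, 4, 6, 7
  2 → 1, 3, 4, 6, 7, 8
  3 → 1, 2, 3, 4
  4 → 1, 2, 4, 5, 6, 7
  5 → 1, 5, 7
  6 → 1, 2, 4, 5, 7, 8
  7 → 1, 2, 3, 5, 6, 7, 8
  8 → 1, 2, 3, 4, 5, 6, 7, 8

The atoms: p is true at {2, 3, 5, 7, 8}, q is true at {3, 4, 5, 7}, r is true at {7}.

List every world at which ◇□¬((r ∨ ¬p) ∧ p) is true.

{2, 3, 7, 8}

1: successors {2, 4, 6, 7}; □¬((r ∨ ¬p) ∧ p) there: 2:F, 4:F, 6:F, 7:F. ✗
2: successors {1, 3, 4, 6, 7, 8}; □¬((r ∨ ¬p) ∧ p) there: 1:F, 3:T, 4:F, 6:F, 7:F, 8:F. ✓
3: successors {1, 2, 3, 4}; □¬((r ∨ ¬p) ∧ p) there: 1:F, 2:F, 3:T, 4:F. ✓
4: successors {1, 2, 4, 5, 6, 7}; □¬((r ∨ ¬p) ∧ p) there: 1:F, 2:F, 4:F, 5:F, 6:F, 7:F. ✗
5: successors {1, 5, 7}; □¬((r ∨ ¬p) ∧ p) there: 1:F, 5:F, 7:F. ✗
6: successors {1, 2, 4, 5, 7, 8}; □¬((r ∨ ¬p) ∧ p) there: 1:F, 2:F, 4:F, 5:F, 7:F, 8:F. ✗
7: successors {1, 2, 3, 5, 6, 7, 8}; □¬((r ∨ ¬p) ∧ p) there: 1:F, 2:F, 3:T, 5:F, 6:F, 7:F, 8:F. ✓
8: successors {1, 2, 3, 4, 5, 6, 7, 8}; □¬((r ∨ ¬p) ∧ p) there: 1:F, 2:F, 3:T, 4:F, 5:F, 6:F, 7:F, 8:F. ✓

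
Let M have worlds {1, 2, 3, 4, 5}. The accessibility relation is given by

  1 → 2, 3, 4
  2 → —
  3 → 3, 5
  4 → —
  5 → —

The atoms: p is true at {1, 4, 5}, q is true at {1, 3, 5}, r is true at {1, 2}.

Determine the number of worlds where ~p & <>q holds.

1: ~p is F, <>q is T. ✗
2: ~p is T, <>q is F. ✗
3: ~p is T, <>q is T. ✓
4: ~p is F, <>q is F. ✗
5: ~p is F, <>q is F. ✗
Satisfying worlds: {3}.

1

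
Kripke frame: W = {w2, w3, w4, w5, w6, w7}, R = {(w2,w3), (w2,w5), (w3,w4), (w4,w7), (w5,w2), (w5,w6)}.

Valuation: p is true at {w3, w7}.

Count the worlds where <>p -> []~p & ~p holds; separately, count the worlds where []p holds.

4 and 3

For <>p -> []~p & ~p:
w2: <>p is T, []~p & ~p is F. ✗
w3: <>p is F, []~p & ~p is F. ✓
w4: <>p is T, []~p & ~p is F. ✗
w5: <>p is F, []~p & ~p is T. ✓
w6: <>p is F, []~p & ~p is T. ✓
w7: <>p is F, []~p & ~p is F. ✓
— 4 worlds.
For []p:
w2: successors {w3, w5}; p there: w3:T, w5:F. ✗
w3: successors {w4}; p there: w4:F. ✗
w4: successors {w7}; p there: w7:T. ✓
w5: successors {w2, w6}; p there: w2:F, w6:F. ✗
w6: no successors, so []p holds vacuously. ✓
w7: no successors, so []p holds vacuously. ✓
— 3 worlds.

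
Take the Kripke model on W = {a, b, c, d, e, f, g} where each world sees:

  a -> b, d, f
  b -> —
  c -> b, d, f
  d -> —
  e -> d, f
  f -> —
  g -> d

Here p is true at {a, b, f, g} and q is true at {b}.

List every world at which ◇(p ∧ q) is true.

{a, c}

a: successors {b, d, f}; p ∧ q there: b:T, d:F, f:F. ✓
b: no successors, so ◇(p ∧ q) fails. ✗
c: successors {b, d, f}; p ∧ q there: b:T, d:F, f:F. ✓
d: no successors, so ◇(p ∧ q) fails. ✗
e: successors {d, f}; p ∧ q there: d:F, f:F. ✗
f: no successors, so ◇(p ∧ q) fails. ✗
g: successors {d}; p ∧ q there: d:F. ✗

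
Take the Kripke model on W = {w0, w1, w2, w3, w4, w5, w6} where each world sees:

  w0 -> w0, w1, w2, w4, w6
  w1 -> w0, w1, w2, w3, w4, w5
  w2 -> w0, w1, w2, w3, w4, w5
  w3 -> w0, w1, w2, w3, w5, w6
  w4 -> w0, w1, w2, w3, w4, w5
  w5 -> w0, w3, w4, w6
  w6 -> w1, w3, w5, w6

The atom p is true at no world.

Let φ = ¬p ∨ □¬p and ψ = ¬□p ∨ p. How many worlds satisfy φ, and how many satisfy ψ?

For ¬p ∨ □¬p:
w0: ¬p is T, □¬p is T. ✓
w1: ¬p is T, □¬p is T. ✓
w2: ¬p is T, □¬p is T. ✓
w3: ¬p is T, □¬p is T. ✓
w4: ¬p is T, □¬p is T. ✓
w5: ¬p is T, □¬p is T. ✓
w6: ¬p is T, □¬p is T. ✓
— 7 worlds.
For ¬□p ∨ p:
w0: ¬□p is T, p is F. ✓
w1: ¬□p is T, p is F. ✓
w2: ¬□p is T, p is F. ✓
w3: ¬□p is T, p is F. ✓
w4: ¬□p is T, p is F. ✓
w5: ¬□p is T, p is F. ✓
w6: ¬□p is T, p is F. ✓
— 7 worlds.

7 and 7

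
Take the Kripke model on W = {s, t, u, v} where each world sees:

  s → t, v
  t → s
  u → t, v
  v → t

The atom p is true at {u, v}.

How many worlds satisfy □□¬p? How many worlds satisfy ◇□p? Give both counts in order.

For □□¬p:
s: successors {t, v}; □¬p there: t:T, v:T. ✓
t: successors {s}; □¬p there: s:F. ✗
u: successors {t, v}; □¬p there: t:T, v:T. ✓
v: successors {t}; □¬p there: t:T. ✓
— 3 worlds.
For ◇□p:
s: successors {t, v}; □p there: t:F, v:F. ✗
t: successors {s}; □p there: s:F. ✗
u: successors {t, v}; □p there: t:F, v:F. ✗
v: successors {t}; □p there: t:F. ✗
— 0 worlds.

3 and 0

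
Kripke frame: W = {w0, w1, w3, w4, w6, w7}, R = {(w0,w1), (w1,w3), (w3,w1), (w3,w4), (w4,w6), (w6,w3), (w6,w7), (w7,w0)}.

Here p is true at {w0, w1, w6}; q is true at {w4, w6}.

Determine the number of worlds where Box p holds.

3

w0: successors {w1}; p there: w1:T. ✓
w1: successors {w3}; p there: w3:F. ✗
w3: successors {w1, w4}; p there: w1:T, w4:F. ✗
w4: successors {w6}; p there: w6:T. ✓
w6: successors {w3, w7}; p there: w3:F, w7:F. ✗
w7: successors {w0}; p there: w0:T. ✓
Satisfying worlds: {w0, w4, w7}.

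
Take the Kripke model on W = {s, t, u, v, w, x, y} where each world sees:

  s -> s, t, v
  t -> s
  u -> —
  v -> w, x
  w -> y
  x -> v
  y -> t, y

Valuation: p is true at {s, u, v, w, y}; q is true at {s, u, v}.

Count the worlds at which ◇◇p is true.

6

s: successors {s, t, v}; ◇p there: s:T, t:T, v:T. ✓
t: successors {s}; ◇p there: s:T. ✓
u: no successors, so ◇◇p fails. ✗
v: successors {w, x}; ◇p there: w:T, x:T. ✓
w: successors {y}; ◇p there: y:T. ✓
x: successors {v}; ◇p there: v:T. ✓
y: successors {t, y}; ◇p there: t:T, y:T. ✓
Satisfying worlds: {s, t, v, w, x, y}.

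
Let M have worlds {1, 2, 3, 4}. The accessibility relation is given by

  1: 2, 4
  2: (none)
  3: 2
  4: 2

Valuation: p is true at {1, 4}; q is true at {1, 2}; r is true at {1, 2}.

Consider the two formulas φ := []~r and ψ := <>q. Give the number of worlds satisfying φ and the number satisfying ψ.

For []~r:
1: successors {2, 4}; ~r there: 2:F, 4:T. ✗
2: no successors, so []~r holds vacuously. ✓
3: successors {2}; ~r there: 2:F. ✗
4: successors {2}; ~r there: 2:F. ✗
— 1 world.
For <>q:
1: successors {2, 4}; q there: 2:T, 4:F. ✓
2: no successors, so <>q fails. ✗
3: successors {2}; q there: 2:T. ✓
4: successors {2}; q there: 2:T. ✓
— 3 worlds.

1 and 3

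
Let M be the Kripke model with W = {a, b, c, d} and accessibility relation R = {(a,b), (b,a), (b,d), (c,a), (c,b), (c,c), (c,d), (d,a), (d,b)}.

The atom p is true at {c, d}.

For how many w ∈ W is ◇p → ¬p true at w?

a: ◇p is F, ¬p is T. ✓
b: ◇p is T, ¬p is T. ✓
c: ◇p is T, ¬p is F. ✗
d: ◇p is F, ¬p is F. ✓
Satisfying worlds: {a, b, d}.

3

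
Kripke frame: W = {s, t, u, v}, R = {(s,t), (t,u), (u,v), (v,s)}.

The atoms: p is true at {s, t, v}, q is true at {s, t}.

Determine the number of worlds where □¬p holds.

s: successors {t}; ¬p there: t:F. ✗
t: successors {u}; ¬p there: u:T. ✓
u: successors {v}; ¬p there: v:F. ✗
v: successors {s}; ¬p there: s:F. ✗
Satisfying worlds: {t}.

1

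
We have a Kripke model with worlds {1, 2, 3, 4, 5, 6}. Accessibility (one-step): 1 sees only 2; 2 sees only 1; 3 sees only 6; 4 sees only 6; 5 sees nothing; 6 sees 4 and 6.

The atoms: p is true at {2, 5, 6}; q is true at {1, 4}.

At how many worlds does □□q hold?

2

1: successors {2}; □q there: 2:T. ✓
2: successors {1}; □q there: 1:F. ✗
3: successors {6}; □q there: 6:F. ✗
4: successors {6}; □q there: 6:F. ✗
5: no successors, so □□q holds vacuously. ✓
6: successors {4, 6}; □q there: 4:F, 6:F. ✗
Satisfying worlds: {1, 5}.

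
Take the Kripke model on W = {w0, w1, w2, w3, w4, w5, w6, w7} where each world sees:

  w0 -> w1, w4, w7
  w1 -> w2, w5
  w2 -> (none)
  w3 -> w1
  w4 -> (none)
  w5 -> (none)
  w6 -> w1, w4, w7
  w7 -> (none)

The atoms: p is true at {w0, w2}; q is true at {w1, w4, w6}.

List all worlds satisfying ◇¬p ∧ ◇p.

w0: ◇¬p is T, ◇p is F. ✗
w1: ◇¬p is T, ◇p is T. ✓
w2: ◇¬p is F, ◇p is F. ✗
w3: ◇¬p is T, ◇p is F. ✗
w4: ◇¬p is F, ◇p is F. ✗
w5: ◇¬p is F, ◇p is F. ✗
w6: ◇¬p is T, ◇p is F. ✗
w7: ◇¬p is F, ◇p is F. ✗

{w1}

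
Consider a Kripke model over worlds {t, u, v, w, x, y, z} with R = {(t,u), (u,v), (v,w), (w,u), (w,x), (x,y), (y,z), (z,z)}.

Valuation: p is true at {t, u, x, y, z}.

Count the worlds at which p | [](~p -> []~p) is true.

6

t: p is T, [](~p -> []~p) is T. ✓
u: p is T, [](~p -> []~p) is T. ✓
v: p is F, [](~p -> []~p) is F. ✗
w: p is F, [](~p -> []~p) is T. ✓
x: p is T, [](~p -> []~p) is T. ✓
y: p is T, [](~p -> []~p) is T. ✓
z: p is T, [](~p -> []~p) is T. ✓
Satisfying worlds: {t, u, w, x, y, z}.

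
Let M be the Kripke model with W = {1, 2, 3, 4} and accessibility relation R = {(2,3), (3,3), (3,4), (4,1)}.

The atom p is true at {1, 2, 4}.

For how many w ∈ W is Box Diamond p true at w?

1: no successors, so Box Diamond p holds vacuously. ✓
2: successors {3}; Diamond p there: 3:T. ✓
3: successors {3, 4}; Diamond p there: 3:T, 4:T. ✓
4: successors {1}; Diamond p there: 1:F. ✗
Satisfying worlds: {1, 2, 3}.

3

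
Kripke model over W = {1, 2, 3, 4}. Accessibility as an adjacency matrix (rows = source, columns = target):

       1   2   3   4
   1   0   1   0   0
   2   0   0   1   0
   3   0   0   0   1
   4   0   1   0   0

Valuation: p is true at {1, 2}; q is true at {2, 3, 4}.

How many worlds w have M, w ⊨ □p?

2

1: successors {2}; p there: 2:T. ✓
2: successors {3}; p there: 3:F. ✗
3: successors {4}; p there: 4:F. ✗
4: successors {2}; p there: 2:T. ✓
Satisfying worlds: {1, 4}.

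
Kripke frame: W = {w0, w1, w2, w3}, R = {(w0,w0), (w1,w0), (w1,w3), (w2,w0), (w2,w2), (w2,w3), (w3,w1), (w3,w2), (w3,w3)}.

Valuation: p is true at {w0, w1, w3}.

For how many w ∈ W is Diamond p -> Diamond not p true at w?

2

w0: Diamond p is T, Diamond not p is F. ✗
w1: Diamond p is T, Diamond not p is F. ✗
w2: Diamond p is T, Diamond not p is T. ✓
w3: Diamond p is T, Diamond not p is T. ✓
Satisfying worlds: {w2, w3}.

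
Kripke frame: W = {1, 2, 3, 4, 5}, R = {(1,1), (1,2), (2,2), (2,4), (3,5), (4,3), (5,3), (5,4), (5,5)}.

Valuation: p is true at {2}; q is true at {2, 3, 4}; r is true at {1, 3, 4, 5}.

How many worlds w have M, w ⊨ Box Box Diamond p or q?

1: Box Box Diamond p is F, q is F. ✗
2: Box Box Diamond p is F, q is T. ✓
3: Box Box Diamond p is F, q is T. ✓
4: Box Box Diamond p is F, q is T. ✓
5: Box Box Diamond p is F, q is F. ✗
Satisfying worlds: {2, 3, 4}.

3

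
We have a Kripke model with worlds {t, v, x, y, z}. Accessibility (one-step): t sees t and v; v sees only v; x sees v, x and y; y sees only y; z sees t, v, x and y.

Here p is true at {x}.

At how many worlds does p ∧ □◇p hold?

t: p is F, □◇p is F. ✗
v: p is F, □◇p is F. ✗
x: p is T, □◇p is F. ✗
y: p is F, □◇p is F. ✗
z: p is F, □◇p is F. ✗
Satisfying worlds: ∅.

0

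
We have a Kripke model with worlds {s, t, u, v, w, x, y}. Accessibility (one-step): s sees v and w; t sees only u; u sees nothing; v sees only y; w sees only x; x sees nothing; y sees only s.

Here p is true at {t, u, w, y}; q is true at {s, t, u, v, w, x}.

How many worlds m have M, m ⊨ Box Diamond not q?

s: successors {v, w}; Diamond not q there: v:T, w:F. ✗
t: successors {u}; Diamond not q there: u:F. ✗
u: no successors, so Box Diamond not q holds vacuously. ✓
v: successors {y}; Diamond not q there: y:F. ✗
w: successors {x}; Diamond not q there: x:F. ✗
x: no successors, so Box Diamond not q holds vacuously. ✓
y: successors {s}; Diamond not q there: s:F. ✗
Satisfying worlds: {u, x}.

2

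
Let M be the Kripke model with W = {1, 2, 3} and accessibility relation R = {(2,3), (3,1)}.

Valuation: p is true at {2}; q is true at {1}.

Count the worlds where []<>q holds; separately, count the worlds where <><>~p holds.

2 and 1

For []<>q:
1: no successors, so []<>q holds vacuously. ✓
2: successors {3}; <>q there: 3:T. ✓
3: successors {1}; <>q there: 1:F. ✗
— 2 worlds.
For <><>~p:
1: no successors, so <><>~p fails. ✗
2: successors {3}; <>~p there: 3:T. ✓
3: successors {1}; <>~p there: 1:F. ✗
— 1 world.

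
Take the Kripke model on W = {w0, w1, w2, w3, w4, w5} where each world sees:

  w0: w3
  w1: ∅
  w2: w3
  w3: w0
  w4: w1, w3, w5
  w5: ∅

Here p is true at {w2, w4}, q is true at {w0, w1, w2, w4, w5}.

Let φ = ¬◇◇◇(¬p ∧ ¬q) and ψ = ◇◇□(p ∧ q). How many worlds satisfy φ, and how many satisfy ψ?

3 and 0

For ¬◇◇◇(¬p ∧ ¬q):
w0: ◇◇◇(¬p ∧ ¬q) is T. ✗
w1: ◇◇◇(¬p ∧ ¬q) is F. ✓
w2: ◇◇◇(¬p ∧ ¬q) is T. ✗
w3: ◇◇◇(¬p ∧ ¬q) is F. ✓
w4: ◇◇◇(¬p ∧ ¬q) is T. ✗
w5: ◇◇◇(¬p ∧ ¬q) is F. ✓
— 3 worlds.
For ◇◇□(p ∧ q):
w0: successors {w3}; ◇□(p ∧ q) there: w3:F. ✗
w1: no successors, so ◇◇□(p ∧ q) fails. ✗
w2: successors {w3}; ◇□(p ∧ q) there: w3:F. ✗
w3: successors {w0}; ◇□(p ∧ q) there: w0:F. ✗
w4: successors {w1, w3, w5}; ◇□(p ∧ q) there: w1:F, w3:F, w5:F. ✗
w5: no successors, so ◇◇□(p ∧ q) fails. ✗
— 0 worlds.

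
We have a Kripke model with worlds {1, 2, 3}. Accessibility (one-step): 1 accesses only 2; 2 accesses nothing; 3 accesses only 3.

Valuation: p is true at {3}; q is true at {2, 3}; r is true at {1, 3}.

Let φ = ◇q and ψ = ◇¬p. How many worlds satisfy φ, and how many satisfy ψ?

2 and 1

For ◇q:
1: successors {2}; q there: 2:T. ✓
2: no successors, so ◇q fails. ✗
3: successors {3}; q there: 3:T. ✓
— 2 worlds.
For ◇¬p:
1: successors {2}; ¬p there: 2:T. ✓
2: no successors, so ◇¬p fails. ✗
3: successors {3}; ¬p there: 3:F. ✗
— 1 world.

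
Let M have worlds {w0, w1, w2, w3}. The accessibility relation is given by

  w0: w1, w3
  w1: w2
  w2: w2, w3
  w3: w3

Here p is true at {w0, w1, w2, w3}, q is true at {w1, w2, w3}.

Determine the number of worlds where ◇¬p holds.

w0: successors {w1, w3}; ¬p there: w1:F, w3:F. ✗
w1: successors {w2}; ¬p there: w2:F. ✗
w2: successors {w2, w3}; ¬p there: w2:F, w3:F. ✗
w3: successors {w3}; ¬p there: w3:F. ✗
Satisfying worlds: ∅.

0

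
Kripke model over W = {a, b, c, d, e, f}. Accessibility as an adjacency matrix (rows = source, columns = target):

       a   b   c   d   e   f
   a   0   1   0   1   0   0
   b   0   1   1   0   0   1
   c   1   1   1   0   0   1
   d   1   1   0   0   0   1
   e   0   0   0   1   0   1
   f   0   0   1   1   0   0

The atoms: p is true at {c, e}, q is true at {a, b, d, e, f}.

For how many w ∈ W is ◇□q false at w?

a: successors {b, d}; □q there: b:F, d:T. ✓
b: successors {b, c, f}; □q there: b:F, c:F, f:F. ✗
c: successors {a, b, c, f}; □q there: a:T, b:F, c:F, f:F. ✓
d: successors {a, b, f}; □q there: a:T, b:F, f:F. ✓
e: successors {d, f}; □q there: d:T, f:F. ✓
f: successors {c, d}; □q there: c:F, d:T. ✓
Satisfying worlds: {a, c, d, e, f}.
So ◇□q fails at the other 1 world.

1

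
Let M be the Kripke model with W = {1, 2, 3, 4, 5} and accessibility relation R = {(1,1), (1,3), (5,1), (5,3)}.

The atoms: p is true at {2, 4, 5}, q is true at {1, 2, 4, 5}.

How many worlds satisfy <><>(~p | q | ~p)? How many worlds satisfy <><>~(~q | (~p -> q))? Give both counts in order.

2 and 0

For <><>(~p | q | ~p):
1: successors {1, 3}; <>(~p | q | ~p) there: 1:T, 3:F. ✓
2: no successors, so <><>(~p | q | ~p) fails. ✗
3: no successors, so <><>(~p | q | ~p) fails. ✗
4: no successors, so <><>(~p | q | ~p) fails. ✗
5: successors {1, 3}; <>(~p | q | ~p) there: 1:T, 3:F. ✓
— 2 worlds.
For <><>~(~q | (~p -> q)):
1: successors {1, 3}; <>~(~q | (~p -> q)) there: 1:F, 3:F. ✗
2: no successors, so <><>~(~q | (~p -> q)) fails. ✗
3: no successors, so <><>~(~q | (~p -> q)) fails. ✗
4: no successors, so <><>~(~q | (~p -> q)) fails. ✗
5: successors {1, 3}; <>~(~q | (~p -> q)) there: 1:F, 3:F. ✗
— 0 worlds.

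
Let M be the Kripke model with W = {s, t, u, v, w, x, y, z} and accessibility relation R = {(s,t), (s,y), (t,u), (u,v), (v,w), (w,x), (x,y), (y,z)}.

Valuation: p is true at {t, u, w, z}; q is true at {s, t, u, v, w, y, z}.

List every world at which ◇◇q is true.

s: successors {t, y}; ◇q there: t:T, y:T. ✓
t: successors {u}; ◇q there: u:T. ✓
u: successors {v}; ◇q there: v:T. ✓
v: successors {w}; ◇q there: w:F. ✗
w: successors {x}; ◇q there: x:T. ✓
x: successors {y}; ◇q there: y:T. ✓
y: successors {z}; ◇q there: z:F. ✗
z: no successors, so ◇◇q fails. ✗

{s, t, u, w, x}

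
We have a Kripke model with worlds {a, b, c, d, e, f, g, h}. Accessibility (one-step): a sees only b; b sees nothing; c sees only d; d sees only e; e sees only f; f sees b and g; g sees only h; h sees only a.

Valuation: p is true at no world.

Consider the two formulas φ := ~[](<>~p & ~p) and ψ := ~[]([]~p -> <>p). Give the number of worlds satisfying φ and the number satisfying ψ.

2 and 7

For ~[](<>~p & ~p):
a: [](<>~p & ~p) is F. ✓
b: [](<>~p & ~p) is T. ✗
c: [](<>~p & ~p) is T. ✗
d: [](<>~p & ~p) is T. ✗
e: [](<>~p & ~p) is T. ✗
f: [](<>~p & ~p) is F. ✓
g: [](<>~p & ~p) is T. ✗
h: [](<>~p & ~p) is T. ✗
— 2 worlds.
For ~[]([]~p -> <>p):
a: []([]~p -> <>p) is F. ✓
b: []([]~p -> <>p) is T. ✗
c: []([]~p -> <>p) is F. ✓
d: []([]~p -> <>p) is F. ✓
e: []([]~p -> <>p) is F. ✓
f: []([]~p -> <>p) is F. ✓
g: []([]~p -> <>p) is F. ✓
h: []([]~p -> <>p) is F. ✓
— 7 worlds.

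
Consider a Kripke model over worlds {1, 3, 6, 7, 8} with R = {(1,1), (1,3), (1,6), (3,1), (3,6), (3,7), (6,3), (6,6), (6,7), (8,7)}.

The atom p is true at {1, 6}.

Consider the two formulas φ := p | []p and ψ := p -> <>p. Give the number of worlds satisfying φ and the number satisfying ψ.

For p | []p:
1: p is T, []p is F. ✓
3: p is F, []p is F. ✗
6: p is T, []p is F. ✓
7: p is F, []p is T. ✓
8: p is F, []p is F. ✗
— 3 worlds.
For p -> <>p:
1: p is T, <>p is T. ✓
3: p is F, <>p is T. ✓
6: p is T, <>p is T. ✓
7: p is F, <>p is F. ✓
8: p is F, <>p is F. ✓
— 5 worlds.

3 and 5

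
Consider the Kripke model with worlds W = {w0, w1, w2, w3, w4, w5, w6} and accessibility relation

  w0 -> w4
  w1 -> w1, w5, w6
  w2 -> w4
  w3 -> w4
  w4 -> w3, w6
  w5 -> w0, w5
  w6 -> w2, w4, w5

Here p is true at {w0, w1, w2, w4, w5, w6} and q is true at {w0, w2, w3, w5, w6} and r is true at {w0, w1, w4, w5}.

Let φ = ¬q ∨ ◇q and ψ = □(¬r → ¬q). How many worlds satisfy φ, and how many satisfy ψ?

For ¬q ∨ ◇q:
w0: ¬q is F, ◇q is F. ✗
w1: ¬q is T, ◇q is T. ✓
w2: ¬q is F, ◇q is F. ✗
w3: ¬q is F, ◇q is F. ✗
w4: ¬q is T, ◇q is T. ✓
w5: ¬q is F, ◇q is T. ✓
w6: ¬q is F, ◇q is T. ✓
— 4 worlds.
For □(¬r → ¬q):
w0: successors {w4}; ¬r → ¬q there: w4:T. ✓
w1: successors {w1, w5, w6}; ¬r → ¬q there: w1:T, w5:T, w6:F. ✗
w2: successors {w4}; ¬r → ¬q there: w4:T. ✓
w3: successors {w4}; ¬r → ¬q there: w4:T. ✓
w4: successors {w3, w6}; ¬r → ¬q there: w3:F, w6:F. ✗
w5: successors {w0, w5}; ¬r → ¬q there: w0:T, w5:T. ✓
w6: successors {w2, w4, w5}; ¬r → ¬q there: w2:F, w4:T, w5:T. ✗
— 4 worlds.

4 and 4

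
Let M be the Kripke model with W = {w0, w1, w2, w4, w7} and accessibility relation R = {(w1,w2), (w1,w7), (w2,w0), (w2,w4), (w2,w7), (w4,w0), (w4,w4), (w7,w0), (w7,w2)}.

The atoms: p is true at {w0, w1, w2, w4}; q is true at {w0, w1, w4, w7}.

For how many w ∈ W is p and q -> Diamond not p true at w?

w0: p and q is T, Diamond not p is F. ✗
w1: p and q is T, Diamond not p is T. ✓
w2: p and q is F, Diamond not p is T. ✓
w4: p and q is T, Diamond not p is F. ✗
w7: p and q is F, Diamond not p is F. ✓
Satisfying worlds: {w1, w2, w7}.

3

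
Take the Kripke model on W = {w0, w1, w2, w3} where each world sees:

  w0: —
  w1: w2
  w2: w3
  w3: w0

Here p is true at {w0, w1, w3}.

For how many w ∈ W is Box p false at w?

1

w0: no successors, so Box p holds vacuously. ✓
w1: successors {w2}; p there: w2:F. ✗
w2: successors {w3}; p there: w3:T. ✓
w3: successors {w0}; p there: w0:T. ✓
Satisfying worlds: {w0, w2, w3}.
So Box p fails at the other 1 world.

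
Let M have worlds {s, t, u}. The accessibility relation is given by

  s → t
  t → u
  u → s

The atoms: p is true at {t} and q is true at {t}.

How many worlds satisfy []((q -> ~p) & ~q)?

s: successors {t}; (q -> ~p) & ~q there: t:F. ✗
t: successors {u}; (q -> ~p) & ~q there: u:T. ✓
u: successors {s}; (q -> ~p) & ~q there: s:T. ✓
Satisfying worlds: {t, u}.

2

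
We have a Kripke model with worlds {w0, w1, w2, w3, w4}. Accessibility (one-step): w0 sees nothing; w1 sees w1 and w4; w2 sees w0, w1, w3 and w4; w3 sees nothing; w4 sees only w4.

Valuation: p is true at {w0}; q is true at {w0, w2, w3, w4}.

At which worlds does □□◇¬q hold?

w0: no successors, so □□◇¬q holds vacuously. ✓
w1: successors {w1, w4}; □◇¬q there: w1:F, w4:F. ✗
w2: successors {w0, w1, w3, w4}; □◇¬q there: w0:T, w1:F, w3:T, w4:F. ✗
w3: no successors, so □□◇¬q holds vacuously. ✓
w4: successors {w4}; □◇¬q there: w4:F. ✗

{w0, w3}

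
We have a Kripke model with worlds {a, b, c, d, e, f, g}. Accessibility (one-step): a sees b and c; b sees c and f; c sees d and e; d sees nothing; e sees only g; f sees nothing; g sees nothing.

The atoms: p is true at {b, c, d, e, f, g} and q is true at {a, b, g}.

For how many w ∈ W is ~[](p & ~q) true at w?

2

a: [](p & ~q) is F. ✓
b: [](p & ~q) is T. ✗
c: [](p & ~q) is T. ✗
d: [](p & ~q) is T. ✗
e: [](p & ~q) is F. ✓
f: [](p & ~q) is T. ✗
g: [](p & ~q) is T. ✗
Satisfying worlds: {a, e}.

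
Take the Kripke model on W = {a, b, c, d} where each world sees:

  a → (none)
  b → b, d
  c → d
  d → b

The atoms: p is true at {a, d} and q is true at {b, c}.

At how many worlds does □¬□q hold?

a: no successors, so □¬□q holds vacuously. ✓
b: successors {b, d}; ¬□q there: b:T, d:F. ✗
c: successors {d}; ¬□q there: d:F. ✗
d: successors {b}; ¬□q there: b:T. ✓
Satisfying worlds: {a, d}.

2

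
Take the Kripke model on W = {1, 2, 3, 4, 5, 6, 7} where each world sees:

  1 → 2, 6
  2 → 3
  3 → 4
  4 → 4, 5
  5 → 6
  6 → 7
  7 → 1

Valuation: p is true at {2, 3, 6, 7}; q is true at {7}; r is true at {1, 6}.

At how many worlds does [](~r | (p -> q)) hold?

1: successors {2, 6}; ~r | (p -> q) there: 2:T, 6:F. ✗
2: successors {3}; ~r | (p -> q) there: 3:T. ✓
3: successors {4}; ~r | (p -> q) there: 4:T. ✓
4: successors {4, 5}; ~r | (p -> q) there: 4:T, 5:T. ✓
5: successors {6}; ~r | (p -> q) there: 6:F. ✗
6: successors {7}; ~r | (p -> q) there: 7:T. ✓
7: successors {1}; ~r | (p -> q) there: 1:T. ✓
Satisfying worlds: {2, 3, 4, 6, 7}.

5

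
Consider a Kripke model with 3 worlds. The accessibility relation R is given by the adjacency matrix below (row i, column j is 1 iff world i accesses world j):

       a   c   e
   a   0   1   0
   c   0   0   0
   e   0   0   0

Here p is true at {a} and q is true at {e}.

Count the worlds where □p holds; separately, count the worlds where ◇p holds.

For □p:
a: successors {c}; p there: c:F. ✗
c: no successors, so □p holds vacuously. ✓
e: no successors, so □p holds vacuously. ✓
— 2 worlds.
For ◇p:
a: successors {c}; p there: c:F. ✗
c: no successors, so ◇p fails. ✗
e: no successors, so ◇p fails. ✗
— 0 worlds.

2 and 0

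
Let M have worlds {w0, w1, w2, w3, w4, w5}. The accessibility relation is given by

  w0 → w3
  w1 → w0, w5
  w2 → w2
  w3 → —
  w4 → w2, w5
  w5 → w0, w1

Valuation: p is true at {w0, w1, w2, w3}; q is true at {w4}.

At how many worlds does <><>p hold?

4

w0: successors {w3}; <>p there: w3:F. ✗
w1: successors {w0, w5}; <>p there: w0:T, w5:T. ✓
w2: successors {w2}; <>p there: w2:T. ✓
w3: no successors, so <><>p fails. ✗
w4: successors {w2, w5}; <>p there: w2:T, w5:T. ✓
w5: successors {w0, w1}; <>p there: w0:T, w1:T. ✓
Satisfying worlds: {w1, w2, w4, w5}.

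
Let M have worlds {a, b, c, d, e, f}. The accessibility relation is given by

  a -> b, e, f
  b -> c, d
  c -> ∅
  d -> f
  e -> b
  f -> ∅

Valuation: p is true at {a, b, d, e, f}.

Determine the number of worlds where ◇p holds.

a: successors {b, e, f}; p there: b:T, e:T, f:T. ✓
b: successors {c, d}; p there: c:F, d:T. ✓
c: no successors, so ◇p fails. ✗
d: successors {f}; p there: f:T. ✓
e: successors {b}; p there: b:T. ✓
f: no successors, so ◇p fails. ✗
Satisfying worlds: {a, b, d, e}.

4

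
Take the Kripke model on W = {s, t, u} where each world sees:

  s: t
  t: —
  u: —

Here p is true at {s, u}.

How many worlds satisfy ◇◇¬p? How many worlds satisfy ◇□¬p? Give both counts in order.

For ◇◇¬p:
s: successors {t}; ◇¬p there: t:F. ✗
t: no successors, so ◇◇¬p fails. ✗
u: no successors, so ◇◇¬p fails. ✗
— 0 worlds.
For ◇□¬p:
s: successors {t}; □¬p there: t:T. ✓
t: no successors, so ◇□¬p fails. ✗
u: no successors, so ◇□¬p fails. ✗
— 1 world.

0 and 1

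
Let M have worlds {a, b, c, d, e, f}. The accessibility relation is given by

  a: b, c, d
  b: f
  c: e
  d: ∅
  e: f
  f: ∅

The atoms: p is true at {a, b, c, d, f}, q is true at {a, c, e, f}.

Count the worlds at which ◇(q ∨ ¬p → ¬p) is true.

2

a: successors {b, c, d}; q ∨ ¬p → ¬p there: b:T, c:F, d:T. ✓
b: successors {f}; q ∨ ¬p → ¬p there: f:F. ✗
c: successors {e}; q ∨ ¬p → ¬p there: e:T. ✓
d: no successors, so ◇(q ∨ ¬p → ¬p) fails. ✗
e: successors {f}; q ∨ ¬p → ¬p there: f:F. ✗
f: no successors, so ◇(q ∨ ¬p → ¬p) fails. ✗
Satisfying worlds: {a, c}.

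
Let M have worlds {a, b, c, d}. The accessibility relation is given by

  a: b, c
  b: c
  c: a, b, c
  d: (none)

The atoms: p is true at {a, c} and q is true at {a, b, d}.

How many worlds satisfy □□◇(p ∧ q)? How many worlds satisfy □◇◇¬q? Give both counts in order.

For □□◇(p ∧ q):
a: successors {b, c}; □◇(p ∧ q) there: b:T, c:F. ✗
b: successors {c}; □◇(p ∧ q) there: c:F. ✗
c: successors {a, b, c}; □◇(p ∧ q) there: a:F, b:T, c:F. ✗
d: no successors, so □□◇(p ∧ q) holds vacuously. ✓
— 1 world.
For □◇◇¬q:
a: successors {b, c}; ◇◇¬q there: b:T, c:T. ✓
b: successors {c}; ◇◇¬q there: c:T. ✓
c: successors {a, b, c}; ◇◇¬q there: a:T, b:T, c:T. ✓
d: no successors, so □◇◇¬q holds vacuously. ✓
— 4 worlds.

1 and 4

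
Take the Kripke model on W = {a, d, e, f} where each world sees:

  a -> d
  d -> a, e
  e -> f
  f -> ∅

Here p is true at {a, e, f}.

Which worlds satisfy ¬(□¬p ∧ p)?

{d, e}

a: □¬p ∧ p is T. ✗
d: □¬p ∧ p is F. ✓
e: □¬p ∧ p is F. ✓
f: □¬p ∧ p is T. ✗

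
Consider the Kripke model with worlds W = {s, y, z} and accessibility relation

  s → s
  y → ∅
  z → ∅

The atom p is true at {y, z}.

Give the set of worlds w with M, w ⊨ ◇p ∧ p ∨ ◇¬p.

s: ◇p ∧ p is F, ◇¬p is T. ✓
y: ◇p ∧ p is F, ◇¬p is F. ✗
z: ◇p ∧ p is F, ◇¬p is F. ✗

{s}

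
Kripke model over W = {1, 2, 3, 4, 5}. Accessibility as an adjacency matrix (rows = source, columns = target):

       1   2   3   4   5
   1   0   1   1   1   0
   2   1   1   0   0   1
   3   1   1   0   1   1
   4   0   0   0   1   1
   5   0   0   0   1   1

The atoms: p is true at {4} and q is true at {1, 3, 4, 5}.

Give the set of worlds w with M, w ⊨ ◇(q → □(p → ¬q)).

1: successors {2, 3, 4}; q → □(p → ¬q) there: 2:T, 3:F, 4:F. ✓
2: successors {1, 2, 5}; q → □(p → ¬q) there: 1:F, 2:T, 5:F. ✓
3: successors {1, 2, 4, 5}; q → □(p → ¬q) there: 1:F, 2:T, 4:F, 5:F. ✓
4: successors {4, 5}; q → □(p → ¬q) there: 4:F, 5:F. ✗
5: successors {4, 5}; q → □(p → ¬q) there: 4:F, 5:F. ✗

{1, 2, 3}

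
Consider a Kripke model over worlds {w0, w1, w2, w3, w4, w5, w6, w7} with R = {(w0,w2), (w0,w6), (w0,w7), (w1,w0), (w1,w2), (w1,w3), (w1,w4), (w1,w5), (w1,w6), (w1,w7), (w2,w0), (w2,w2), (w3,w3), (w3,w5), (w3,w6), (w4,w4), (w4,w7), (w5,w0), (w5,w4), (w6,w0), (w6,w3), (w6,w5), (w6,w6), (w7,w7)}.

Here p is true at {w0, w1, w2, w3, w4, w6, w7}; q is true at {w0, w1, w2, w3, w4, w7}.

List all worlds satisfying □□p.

w0: successors {w2, w6, w7}; □p there: w2:T, w6:F, w7:T. ✗
w1: successors {w0, w2, w3, w4, w5, w6, w7}; □p there: w0:T, w2:T, w3:F, w4:T, w5:T, w6:F, w7:T. ✗
w2: successors {w0, w2}; □p there: w0:T, w2:T. ✓
w3: successors {w3, w5, w6}; □p there: w3:F, w5:T, w6:F. ✗
w4: successors {w4, w7}; □p there: w4:T, w7:T. ✓
w5: successors {w0, w4}; □p there: w0:T, w4:T. ✓
w6: successors {w0, w3, w5, w6}; □p there: w0:T, w3:F, w5:T, w6:F. ✗
w7: successors {w7}; □p there: w7:T. ✓

{w2, w4, w5, w7}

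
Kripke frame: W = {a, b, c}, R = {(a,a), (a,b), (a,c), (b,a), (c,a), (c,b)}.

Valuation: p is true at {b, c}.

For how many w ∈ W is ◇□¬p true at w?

2

a: successors {a, b, c}; □¬p there: a:F, b:T, c:F. ✓
b: successors {a}; □¬p there: a:F. ✗
c: successors {a, b}; □¬p there: a:F, b:T. ✓
Satisfying worlds: {a, c}.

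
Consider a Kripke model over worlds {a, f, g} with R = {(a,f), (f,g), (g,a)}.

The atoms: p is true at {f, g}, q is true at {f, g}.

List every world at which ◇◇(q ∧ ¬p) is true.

∅

a: successors {f}; ◇(q ∧ ¬p) there: f:F. ✗
f: successors {g}; ◇(q ∧ ¬p) there: g:F. ✗
g: successors {a}; ◇(q ∧ ¬p) there: a:F. ✗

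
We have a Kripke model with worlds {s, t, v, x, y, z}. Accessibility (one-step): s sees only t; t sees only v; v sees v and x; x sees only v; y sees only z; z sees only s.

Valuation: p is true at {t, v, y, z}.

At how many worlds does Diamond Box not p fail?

s: successors {t}; Box not p there: t:F. ✗
t: successors {v}; Box not p there: v:F. ✗
v: successors {v, x}; Box not p there: v:F, x:F. ✗
x: successors {v}; Box not p there: v:F. ✗
y: successors {z}; Box not p there: z:T. ✓
z: successors {s}; Box not p there: s:F. ✗
Satisfying worlds: {y}.
So Diamond Box not p fails at the other 5 worlds.

5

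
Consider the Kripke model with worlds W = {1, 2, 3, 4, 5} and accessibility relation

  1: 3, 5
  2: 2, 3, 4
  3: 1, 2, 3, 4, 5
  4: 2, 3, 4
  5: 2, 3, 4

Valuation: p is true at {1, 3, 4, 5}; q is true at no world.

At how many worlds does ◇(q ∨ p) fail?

1: successors {3, 5}; q ∨ p there: 3:T, 5:T. ✓
2: successors {2, 3, 4}; q ∨ p there: 2:F, 3:T, 4:T. ✓
3: successors {1, 2, 3, 4, 5}; q ∨ p there: 1:T, 2:F, 3:T, 4:T, 5:T. ✓
4: successors {2, 3, 4}; q ∨ p there: 2:F, 3:T, 4:T. ✓
5: successors {2, 3, 4}; q ∨ p there: 2:F, 3:T, 4:T. ✓
Satisfying worlds: {1, 2, 3, 4, 5}.
So ◇(q ∨ p) fails at the other 0 worlds.

0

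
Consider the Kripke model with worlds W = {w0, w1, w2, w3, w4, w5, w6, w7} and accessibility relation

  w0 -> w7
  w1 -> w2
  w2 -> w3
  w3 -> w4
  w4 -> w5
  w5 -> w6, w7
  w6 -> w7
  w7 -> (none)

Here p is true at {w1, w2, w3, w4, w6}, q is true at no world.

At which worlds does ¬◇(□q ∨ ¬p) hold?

{w1, w2, w3, w7}

w0: ◇(□q ∨ ¬p) is T. ✗
w1: ◇(□q ∨ ¬p) is F. ✓
w2: ◇(□q ∨ ¬p) is F. ✓
w3: ◇(□q ∨ ¬p) is F. ✓
w4: ◇(□q ∨ ¬p) is T. ✗
w5: ◇(□q ∨ ¬p) is T. ✗
w6: ◇(□q ∨ ¬p) is T. ✗
w7: ◇(□q ∨ ¬p) is F. ✓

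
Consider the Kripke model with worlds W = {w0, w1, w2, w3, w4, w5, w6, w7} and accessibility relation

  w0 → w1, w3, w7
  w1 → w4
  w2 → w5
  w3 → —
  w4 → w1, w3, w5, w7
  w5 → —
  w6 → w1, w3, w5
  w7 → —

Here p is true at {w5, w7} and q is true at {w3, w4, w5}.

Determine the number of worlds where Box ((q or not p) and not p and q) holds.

w0: successors {w1, w3, w7}; (q or not p) and not p and q there: w1:F, w3:T, w7:F. ✗
w1: successors {w4}; (q or not p) and not p and q there: w4:T. ✓
w2: successors {w5}; (q or not p) and not p and q there: w5:F. ✗
w3: no successors, so Box ((q or not p) and not p and q) holds vacuously. ✓
w4: successors {w1, w3, w5, w7}; (q or not p) and not p and q there: w1:F, w3:T, w5:F, w7:F. ✗
w5: no successors, so Box ((q or not p) and not p and q) holds vacuously. ✓
w6: successors {w1, w3, w5}; (q or not p) and not p and q there: w1:F, w3:T, w5:F. ✗
w7: no successors, so Box ((q or not p) and not p and q) holds vacuously. ✓
Satisfying worlds: {w1, w3, w5, w7}.

4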